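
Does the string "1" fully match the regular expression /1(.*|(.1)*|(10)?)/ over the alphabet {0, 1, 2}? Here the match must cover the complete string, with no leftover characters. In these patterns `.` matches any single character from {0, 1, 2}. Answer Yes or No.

Yes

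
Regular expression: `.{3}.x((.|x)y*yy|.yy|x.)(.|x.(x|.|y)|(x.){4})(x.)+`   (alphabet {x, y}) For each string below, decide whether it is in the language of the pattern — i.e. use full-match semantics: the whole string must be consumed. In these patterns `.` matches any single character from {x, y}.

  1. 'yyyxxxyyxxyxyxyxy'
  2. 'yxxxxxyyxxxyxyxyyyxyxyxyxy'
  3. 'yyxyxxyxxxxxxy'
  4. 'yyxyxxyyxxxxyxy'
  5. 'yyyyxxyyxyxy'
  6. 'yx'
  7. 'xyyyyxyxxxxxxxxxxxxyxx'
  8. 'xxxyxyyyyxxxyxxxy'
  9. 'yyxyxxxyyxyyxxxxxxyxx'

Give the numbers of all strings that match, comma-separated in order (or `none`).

1, 3, 4, 5, 8

1 → match
2 → no match
3 → match
4 → match
5 → match
6 → no match
7 → no match
8 → match
9 → no match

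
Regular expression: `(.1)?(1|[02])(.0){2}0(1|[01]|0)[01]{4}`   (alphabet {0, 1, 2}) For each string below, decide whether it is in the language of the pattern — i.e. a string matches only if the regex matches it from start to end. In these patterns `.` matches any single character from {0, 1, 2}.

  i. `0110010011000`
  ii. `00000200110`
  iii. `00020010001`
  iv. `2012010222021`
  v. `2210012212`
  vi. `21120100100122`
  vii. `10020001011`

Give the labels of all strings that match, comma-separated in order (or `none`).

i → match
ii → no match
iii → match
iv → no match
v → no match
vi → no match
vii → match

i, iii, vii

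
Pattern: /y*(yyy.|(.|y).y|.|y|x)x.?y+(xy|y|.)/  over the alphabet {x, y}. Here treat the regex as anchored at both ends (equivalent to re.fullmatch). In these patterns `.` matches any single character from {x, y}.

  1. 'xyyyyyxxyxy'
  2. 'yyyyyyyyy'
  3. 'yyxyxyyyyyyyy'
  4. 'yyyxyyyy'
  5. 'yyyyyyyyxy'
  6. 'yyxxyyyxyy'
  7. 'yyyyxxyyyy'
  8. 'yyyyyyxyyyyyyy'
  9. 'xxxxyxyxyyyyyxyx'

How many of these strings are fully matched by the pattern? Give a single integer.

1 → no match
2 → no match
3 → match
4 → match
5 → no match
6 → no match
7 → match
8 → match
9 → no match
Total matched: 4

4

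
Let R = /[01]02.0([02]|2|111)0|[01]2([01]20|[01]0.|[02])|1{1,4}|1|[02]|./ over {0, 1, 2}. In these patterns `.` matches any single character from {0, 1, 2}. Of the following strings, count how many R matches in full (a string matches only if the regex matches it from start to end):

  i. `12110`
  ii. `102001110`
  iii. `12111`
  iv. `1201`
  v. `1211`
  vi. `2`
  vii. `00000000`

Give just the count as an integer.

i → no match
ii → match
iii → no match
iv → no match
v → no match
vi → match
vii → no match
Total matched: 2

2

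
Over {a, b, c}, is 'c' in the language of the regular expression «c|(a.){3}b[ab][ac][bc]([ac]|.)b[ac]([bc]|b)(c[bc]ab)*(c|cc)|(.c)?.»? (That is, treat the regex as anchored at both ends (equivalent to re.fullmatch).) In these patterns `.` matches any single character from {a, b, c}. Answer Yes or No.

Yes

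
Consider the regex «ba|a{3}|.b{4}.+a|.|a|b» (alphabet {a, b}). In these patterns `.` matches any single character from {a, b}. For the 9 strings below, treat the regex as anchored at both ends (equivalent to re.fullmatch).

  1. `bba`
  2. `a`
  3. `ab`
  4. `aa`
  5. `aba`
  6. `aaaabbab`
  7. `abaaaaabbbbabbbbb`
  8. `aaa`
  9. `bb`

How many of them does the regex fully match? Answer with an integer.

2

1. `bba` → no match
2. `a` → match
3. `ab` → no match
4. `aa` → no match
5. `aba` → no match
6. `aaaabbab` → no match
7 → no match
8. `aaa` → match
9. `bb` → no match
Total matched: 2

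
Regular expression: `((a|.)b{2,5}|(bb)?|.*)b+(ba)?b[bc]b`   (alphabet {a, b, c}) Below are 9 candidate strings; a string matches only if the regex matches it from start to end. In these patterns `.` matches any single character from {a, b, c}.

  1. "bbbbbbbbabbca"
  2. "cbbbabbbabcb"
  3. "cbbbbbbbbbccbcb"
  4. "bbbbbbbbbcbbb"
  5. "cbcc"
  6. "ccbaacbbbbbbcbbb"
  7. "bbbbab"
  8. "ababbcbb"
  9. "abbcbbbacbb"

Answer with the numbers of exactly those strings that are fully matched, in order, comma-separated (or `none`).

1 → no match — must end with "b"
2. "cbbbabbbabcb" → match
3 → no match
4 → no match
5. "cbcc" → no match — must end with "b"
6 → no match
7. "bbbbab" → no match
8. "ababbcbb" → no match
9. "abbcbbbacbb" → no match

2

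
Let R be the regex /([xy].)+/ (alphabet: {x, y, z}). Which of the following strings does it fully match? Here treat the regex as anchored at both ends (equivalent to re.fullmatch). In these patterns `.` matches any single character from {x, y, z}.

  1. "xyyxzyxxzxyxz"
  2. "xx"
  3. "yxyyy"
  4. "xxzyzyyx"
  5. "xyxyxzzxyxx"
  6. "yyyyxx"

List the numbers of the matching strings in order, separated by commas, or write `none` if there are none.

1 → no match
2 → match
3 → no match
4 → no match
5 → no match
6 → match

2, 6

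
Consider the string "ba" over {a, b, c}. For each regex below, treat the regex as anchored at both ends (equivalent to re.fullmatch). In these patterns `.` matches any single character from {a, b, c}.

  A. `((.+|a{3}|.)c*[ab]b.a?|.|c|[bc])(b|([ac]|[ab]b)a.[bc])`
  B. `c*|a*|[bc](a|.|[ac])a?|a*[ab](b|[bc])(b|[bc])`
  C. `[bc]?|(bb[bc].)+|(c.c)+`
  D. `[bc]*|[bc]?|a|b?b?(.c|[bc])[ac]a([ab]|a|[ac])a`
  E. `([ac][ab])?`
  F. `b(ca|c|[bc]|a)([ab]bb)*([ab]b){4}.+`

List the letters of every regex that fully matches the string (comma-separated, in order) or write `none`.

A → no match
B → match
C → no match
D → no match
E → no match
F → no match

B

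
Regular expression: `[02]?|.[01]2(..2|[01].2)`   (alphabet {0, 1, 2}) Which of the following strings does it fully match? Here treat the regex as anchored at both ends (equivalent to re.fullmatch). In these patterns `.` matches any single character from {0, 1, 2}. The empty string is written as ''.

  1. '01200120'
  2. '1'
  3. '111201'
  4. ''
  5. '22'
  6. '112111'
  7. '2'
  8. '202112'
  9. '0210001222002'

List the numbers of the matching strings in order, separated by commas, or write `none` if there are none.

4, 7, 8

1. '01200120' → no match
2. '1' → no match
3. '111201' → no match
4. '' → match
5. '22' → no match
6. '112111' → no match
7. '2' → match
8. '202112' → match
9 → no match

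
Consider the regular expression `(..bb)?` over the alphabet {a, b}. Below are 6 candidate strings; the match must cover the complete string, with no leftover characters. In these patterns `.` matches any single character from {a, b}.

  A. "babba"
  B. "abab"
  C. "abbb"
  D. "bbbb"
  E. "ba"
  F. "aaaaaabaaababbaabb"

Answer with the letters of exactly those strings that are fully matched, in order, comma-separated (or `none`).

C, D

A → no match
B → no match
C → match
D → match
E → no match
F → no match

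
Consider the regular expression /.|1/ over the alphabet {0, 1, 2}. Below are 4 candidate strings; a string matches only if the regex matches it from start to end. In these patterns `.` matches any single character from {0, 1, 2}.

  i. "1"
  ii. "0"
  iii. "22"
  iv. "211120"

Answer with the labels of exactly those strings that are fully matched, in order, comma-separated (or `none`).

i. "1" → match
ii. "0" → match
iii. "22" → no match
iv. "211120" → no match

i, ii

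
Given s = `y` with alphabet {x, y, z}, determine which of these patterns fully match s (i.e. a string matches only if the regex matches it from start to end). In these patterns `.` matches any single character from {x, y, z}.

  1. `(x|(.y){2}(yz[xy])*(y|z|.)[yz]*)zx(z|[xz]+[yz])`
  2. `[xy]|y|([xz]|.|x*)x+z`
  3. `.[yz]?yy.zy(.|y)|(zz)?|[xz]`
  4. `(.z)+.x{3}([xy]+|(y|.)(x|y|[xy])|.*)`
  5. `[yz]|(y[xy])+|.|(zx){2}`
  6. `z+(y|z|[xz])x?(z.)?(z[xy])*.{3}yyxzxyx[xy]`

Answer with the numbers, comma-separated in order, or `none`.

2, 5

1 → no match
2 → match
3 → no match
4 → no match
5 → match
6 → no match — must start with `z`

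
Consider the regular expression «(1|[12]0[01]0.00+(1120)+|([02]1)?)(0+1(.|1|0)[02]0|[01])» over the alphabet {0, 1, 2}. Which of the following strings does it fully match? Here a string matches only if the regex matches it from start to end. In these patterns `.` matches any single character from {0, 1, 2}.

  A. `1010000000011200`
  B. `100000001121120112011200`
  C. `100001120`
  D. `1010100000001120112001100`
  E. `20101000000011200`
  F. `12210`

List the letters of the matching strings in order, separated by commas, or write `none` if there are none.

A, C, D, E

A → match
B → no match
C. `100001120` → match
D → match
E → match
F. `12210` → no match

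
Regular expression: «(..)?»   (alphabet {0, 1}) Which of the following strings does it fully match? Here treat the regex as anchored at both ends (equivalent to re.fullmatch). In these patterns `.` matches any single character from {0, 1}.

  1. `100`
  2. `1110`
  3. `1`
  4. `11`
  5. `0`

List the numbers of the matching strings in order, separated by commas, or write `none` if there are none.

1 → no match
2 → no match
3 → no match
4 → match
5 → no match

4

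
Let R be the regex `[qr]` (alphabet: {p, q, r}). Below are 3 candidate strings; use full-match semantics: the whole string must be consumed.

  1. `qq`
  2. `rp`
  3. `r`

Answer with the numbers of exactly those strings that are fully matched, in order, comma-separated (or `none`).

1 → no match
2 → no match
3 → match

3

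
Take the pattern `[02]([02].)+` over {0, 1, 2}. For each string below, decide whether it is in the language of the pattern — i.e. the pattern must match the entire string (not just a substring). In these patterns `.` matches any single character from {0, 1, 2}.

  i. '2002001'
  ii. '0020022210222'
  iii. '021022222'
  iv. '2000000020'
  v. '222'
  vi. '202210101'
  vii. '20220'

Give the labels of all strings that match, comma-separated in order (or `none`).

i. '2002001' → match
ii → match
iii. '021022222' → match
iv. '2000000020' → no match
v. '222' → match
vi. '202210101' → match
vii. '20220' → match

i, ii, iii, v, vi, vii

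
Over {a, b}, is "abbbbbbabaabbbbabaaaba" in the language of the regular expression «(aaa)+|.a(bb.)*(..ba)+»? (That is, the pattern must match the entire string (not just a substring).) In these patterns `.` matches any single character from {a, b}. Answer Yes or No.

No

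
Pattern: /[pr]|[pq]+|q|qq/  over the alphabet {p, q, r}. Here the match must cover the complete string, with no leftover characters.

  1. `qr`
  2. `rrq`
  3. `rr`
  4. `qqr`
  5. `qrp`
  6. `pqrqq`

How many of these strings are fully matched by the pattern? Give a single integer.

1 → no match
2 → no match
3 → no match
4 → no match
5 → no match
6 → no match
Total matched: 0

0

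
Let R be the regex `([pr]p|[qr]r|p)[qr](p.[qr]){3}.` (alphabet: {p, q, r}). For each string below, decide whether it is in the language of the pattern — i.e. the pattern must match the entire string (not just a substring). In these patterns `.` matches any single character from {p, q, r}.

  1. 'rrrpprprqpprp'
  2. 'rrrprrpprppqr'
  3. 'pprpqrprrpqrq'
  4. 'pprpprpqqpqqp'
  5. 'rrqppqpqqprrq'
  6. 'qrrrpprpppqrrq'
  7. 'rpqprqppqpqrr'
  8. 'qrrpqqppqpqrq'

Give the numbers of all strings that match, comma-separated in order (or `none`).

1 → match
2 → match
3 → match
4 → match
5 → match
6 → no match
7 → match
8 → match

1, 2, 3, 4, 5, 7, 8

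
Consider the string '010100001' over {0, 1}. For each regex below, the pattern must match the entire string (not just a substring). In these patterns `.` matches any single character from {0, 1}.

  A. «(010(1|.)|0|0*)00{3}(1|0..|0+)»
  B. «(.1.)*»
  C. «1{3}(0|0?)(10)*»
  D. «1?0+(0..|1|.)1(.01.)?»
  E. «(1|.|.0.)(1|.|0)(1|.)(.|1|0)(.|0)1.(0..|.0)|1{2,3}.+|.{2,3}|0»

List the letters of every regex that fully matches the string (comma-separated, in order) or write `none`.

A

A → match
B → no match
C → no match — must start with '1'
D → no match
E → no match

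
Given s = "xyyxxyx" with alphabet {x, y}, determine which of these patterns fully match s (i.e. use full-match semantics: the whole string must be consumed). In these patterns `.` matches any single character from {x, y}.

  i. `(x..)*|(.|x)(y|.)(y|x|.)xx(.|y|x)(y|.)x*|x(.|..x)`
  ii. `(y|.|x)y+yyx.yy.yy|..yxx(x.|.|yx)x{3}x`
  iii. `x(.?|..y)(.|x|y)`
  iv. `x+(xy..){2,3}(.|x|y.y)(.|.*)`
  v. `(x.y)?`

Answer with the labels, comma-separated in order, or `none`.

i

i → match
ii → no match
iii → no match
iv → no match
v → no match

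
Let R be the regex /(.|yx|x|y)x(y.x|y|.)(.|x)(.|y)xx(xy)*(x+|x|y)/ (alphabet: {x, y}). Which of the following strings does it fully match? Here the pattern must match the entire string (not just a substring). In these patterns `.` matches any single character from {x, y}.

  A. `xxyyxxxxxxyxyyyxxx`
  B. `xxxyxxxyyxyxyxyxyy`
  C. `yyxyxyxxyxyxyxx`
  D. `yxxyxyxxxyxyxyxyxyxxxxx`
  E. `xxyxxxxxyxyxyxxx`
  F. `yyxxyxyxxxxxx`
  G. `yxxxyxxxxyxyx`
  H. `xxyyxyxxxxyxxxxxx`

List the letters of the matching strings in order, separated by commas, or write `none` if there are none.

A → no match
B → no match
C → no match
D → match
E → match
F → no match
G → match
H → match

D, E, G, H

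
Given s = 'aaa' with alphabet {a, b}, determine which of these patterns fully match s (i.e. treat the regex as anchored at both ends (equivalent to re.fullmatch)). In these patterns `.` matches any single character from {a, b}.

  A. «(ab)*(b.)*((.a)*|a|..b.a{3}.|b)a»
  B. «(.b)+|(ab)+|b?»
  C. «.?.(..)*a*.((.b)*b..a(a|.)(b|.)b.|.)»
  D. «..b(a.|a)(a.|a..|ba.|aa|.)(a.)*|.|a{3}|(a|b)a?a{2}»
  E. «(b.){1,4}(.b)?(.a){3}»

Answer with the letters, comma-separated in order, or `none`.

A, C, D

A → match
B → no match
C → match
D → match
E → no match — must start with 'b'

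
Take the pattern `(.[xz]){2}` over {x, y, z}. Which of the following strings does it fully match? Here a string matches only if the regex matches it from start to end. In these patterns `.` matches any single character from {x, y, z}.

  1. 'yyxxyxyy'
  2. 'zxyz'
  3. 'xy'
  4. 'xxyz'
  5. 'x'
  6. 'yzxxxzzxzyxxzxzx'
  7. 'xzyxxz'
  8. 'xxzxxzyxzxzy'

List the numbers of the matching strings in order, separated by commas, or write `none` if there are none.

2, 4

1 → no match
2 → match
3 → no match
4 → match
5 → no match
6 → no match
7 → no match
8 → no match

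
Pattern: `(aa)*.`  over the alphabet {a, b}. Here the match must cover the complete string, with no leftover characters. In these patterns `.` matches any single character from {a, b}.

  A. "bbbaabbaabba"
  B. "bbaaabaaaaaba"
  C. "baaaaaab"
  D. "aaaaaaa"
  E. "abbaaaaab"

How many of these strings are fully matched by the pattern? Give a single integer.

1

A → no match
B → no match
C → no match
D → match
E → no match
Total matched: 1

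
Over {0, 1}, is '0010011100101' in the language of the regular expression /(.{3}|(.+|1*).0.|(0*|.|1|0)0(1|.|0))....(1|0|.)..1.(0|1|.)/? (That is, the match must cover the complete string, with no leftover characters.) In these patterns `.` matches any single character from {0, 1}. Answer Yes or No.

Yes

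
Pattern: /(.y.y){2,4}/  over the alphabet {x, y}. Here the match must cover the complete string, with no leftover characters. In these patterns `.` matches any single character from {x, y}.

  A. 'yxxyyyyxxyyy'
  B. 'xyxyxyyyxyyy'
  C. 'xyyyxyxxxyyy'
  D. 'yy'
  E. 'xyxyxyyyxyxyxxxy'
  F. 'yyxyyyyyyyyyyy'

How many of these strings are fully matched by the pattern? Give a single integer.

1

A → no match
B → match
C → no match
D → no match
E → no match
F → no match
Total matched: 1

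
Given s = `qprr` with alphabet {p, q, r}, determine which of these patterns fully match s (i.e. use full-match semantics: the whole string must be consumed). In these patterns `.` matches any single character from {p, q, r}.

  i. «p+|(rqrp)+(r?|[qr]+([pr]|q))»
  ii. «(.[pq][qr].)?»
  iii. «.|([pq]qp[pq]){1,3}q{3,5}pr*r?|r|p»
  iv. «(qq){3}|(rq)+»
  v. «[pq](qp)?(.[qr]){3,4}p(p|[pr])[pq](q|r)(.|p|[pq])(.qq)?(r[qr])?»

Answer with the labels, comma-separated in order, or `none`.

ii

i → no match
ii → match
iii → no match
iv → no match
v → no match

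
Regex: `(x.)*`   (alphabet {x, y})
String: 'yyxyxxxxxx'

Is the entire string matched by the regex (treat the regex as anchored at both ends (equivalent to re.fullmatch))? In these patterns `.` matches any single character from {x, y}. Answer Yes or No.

No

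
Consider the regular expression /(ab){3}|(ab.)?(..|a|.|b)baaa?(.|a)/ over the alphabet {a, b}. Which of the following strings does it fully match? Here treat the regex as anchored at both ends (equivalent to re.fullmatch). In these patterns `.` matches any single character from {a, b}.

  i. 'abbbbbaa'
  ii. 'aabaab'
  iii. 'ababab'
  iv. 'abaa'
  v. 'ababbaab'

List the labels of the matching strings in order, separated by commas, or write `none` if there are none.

i → no match
ii → match
iii → match
iv → no match
v → match

ii, iii, v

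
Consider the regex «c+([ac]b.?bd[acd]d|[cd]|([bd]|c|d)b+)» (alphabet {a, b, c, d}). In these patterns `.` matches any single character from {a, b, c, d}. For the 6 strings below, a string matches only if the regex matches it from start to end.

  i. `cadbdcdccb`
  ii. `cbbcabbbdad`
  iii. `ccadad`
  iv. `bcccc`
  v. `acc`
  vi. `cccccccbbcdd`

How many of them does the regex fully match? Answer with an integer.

0

i. `cadbdcdccb` → no match
ii. `cbbcabbbdad` → no match
iii. `ccadad` → no match
iv. `bcccc` → no match — must start with `c`
v. `acc` → no match — must start with `c`
vi. `cccccccbbcdd` → no match
Total matched: 0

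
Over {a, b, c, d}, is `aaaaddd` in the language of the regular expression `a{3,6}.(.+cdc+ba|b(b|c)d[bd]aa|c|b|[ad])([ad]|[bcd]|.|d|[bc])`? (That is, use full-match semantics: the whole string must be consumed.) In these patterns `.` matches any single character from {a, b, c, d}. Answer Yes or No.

Yes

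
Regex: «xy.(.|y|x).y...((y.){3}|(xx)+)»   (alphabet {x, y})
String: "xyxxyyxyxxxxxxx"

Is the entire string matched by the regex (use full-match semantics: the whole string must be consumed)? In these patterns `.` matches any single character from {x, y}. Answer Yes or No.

Yes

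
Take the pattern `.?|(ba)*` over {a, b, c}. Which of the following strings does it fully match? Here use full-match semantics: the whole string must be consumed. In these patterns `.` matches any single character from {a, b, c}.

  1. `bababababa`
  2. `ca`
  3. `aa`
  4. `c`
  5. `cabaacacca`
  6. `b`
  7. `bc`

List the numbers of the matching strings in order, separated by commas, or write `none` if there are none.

1 → match
2 → no match
3 → no match
4 → match
5 → no match
6 → match
7 → no match

1, 4, 6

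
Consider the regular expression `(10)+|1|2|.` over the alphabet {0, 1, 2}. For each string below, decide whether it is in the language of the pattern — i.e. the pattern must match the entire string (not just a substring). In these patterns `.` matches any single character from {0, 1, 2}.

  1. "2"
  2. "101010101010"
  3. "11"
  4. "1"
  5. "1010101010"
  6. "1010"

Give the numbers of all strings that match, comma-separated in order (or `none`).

1, 2, 4, 5, 6

1 → match
2 → match
3 → no match
4 → match
5 → match
6 → match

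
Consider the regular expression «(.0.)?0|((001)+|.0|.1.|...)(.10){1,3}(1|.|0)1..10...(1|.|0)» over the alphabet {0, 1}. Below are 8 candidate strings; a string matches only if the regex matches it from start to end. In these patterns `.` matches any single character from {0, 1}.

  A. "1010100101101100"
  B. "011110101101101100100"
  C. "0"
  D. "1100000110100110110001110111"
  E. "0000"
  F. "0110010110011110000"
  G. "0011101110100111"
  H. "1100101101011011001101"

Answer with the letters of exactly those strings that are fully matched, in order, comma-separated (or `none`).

A, C, E, G

A → match
B → no match
C → match
D → no match
E → match
F → no match
G → match
H → no match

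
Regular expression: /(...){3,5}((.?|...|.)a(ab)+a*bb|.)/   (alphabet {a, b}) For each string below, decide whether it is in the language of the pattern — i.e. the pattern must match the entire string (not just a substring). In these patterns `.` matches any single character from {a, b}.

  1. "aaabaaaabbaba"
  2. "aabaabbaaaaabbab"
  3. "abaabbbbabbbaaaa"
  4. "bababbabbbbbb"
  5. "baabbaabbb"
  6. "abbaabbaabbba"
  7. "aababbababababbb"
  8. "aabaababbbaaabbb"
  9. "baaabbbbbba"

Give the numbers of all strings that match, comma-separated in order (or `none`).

1 → match
2 → match
3 → match
4 → match
5 → match
6 → match
7 → match
8 → match
9 → no match

1, 2, 3, 4, 5, 6, 7, 8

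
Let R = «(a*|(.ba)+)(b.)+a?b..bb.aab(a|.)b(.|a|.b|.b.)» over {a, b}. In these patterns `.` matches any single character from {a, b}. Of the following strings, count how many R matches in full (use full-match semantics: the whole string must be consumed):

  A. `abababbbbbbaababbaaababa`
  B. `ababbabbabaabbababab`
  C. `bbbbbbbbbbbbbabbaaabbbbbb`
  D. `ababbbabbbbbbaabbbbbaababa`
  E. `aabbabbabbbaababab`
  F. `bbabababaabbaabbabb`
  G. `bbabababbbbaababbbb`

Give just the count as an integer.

2

A → no match
B → no match
C → no match
D → no match
E → match
F → no match
G → match
Total matched: 2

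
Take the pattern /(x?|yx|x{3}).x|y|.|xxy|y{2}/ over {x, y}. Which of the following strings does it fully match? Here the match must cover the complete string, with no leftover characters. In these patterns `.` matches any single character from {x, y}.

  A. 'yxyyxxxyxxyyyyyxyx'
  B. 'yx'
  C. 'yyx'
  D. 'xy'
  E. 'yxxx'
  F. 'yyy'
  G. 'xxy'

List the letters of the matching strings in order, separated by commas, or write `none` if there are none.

B, E, G

A → no match
B → match
C → no match
D → no match
E → match
F → no match
G → match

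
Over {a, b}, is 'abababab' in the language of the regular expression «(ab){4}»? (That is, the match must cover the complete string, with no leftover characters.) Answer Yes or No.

Yes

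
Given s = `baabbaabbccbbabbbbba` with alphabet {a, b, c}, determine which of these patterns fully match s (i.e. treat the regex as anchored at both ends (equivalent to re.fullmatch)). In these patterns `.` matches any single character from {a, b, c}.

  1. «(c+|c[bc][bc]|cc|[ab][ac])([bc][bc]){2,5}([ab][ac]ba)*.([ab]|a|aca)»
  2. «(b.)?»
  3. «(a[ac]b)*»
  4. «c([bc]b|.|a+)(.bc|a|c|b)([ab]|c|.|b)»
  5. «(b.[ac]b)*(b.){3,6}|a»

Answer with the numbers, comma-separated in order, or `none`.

5

1 → no match
2 → no match
3 → no match
4 → no match — must start with `c`
5 → match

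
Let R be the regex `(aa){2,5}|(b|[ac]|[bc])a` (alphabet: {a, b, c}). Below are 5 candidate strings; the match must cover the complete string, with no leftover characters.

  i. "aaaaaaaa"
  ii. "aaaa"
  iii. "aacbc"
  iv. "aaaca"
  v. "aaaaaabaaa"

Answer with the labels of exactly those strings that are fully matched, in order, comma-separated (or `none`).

i, ii

i → match
ii → match
iii → no match
iv → no match
v → no match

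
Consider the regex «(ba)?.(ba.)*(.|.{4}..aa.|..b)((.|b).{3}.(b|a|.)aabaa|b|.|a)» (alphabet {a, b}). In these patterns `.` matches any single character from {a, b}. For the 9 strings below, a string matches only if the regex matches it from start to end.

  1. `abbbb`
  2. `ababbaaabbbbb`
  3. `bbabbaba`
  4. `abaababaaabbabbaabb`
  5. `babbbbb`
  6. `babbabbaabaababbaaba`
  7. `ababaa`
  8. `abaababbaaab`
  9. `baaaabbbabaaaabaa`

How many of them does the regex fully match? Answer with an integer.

1 → match
2 → no match
3 → match
4 → no match
5 → match
6 → match
7 → match
8 → match
9 → match
Total matched: 7

7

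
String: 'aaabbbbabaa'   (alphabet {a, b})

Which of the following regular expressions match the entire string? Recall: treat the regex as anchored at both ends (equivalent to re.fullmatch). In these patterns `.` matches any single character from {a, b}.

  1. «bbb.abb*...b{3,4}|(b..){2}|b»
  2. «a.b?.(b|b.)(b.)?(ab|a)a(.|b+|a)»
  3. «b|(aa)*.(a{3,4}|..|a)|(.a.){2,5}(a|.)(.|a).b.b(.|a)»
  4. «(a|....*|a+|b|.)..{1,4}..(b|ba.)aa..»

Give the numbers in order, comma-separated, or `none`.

1 → no match
2 → match
3 → no match
4 → no match

2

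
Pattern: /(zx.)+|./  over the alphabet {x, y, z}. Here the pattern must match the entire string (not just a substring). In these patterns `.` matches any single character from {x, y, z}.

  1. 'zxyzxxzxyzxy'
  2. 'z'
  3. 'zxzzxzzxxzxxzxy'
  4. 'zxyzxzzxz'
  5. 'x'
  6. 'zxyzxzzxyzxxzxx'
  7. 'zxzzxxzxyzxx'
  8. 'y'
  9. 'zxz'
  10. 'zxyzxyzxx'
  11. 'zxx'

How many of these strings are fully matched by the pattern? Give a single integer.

11

1 → match
2 → match
3 → match
4 → match
5 → match
6 → match
7 → match
8 → match
9 → match
10 → match
11 → match
Total matched: 11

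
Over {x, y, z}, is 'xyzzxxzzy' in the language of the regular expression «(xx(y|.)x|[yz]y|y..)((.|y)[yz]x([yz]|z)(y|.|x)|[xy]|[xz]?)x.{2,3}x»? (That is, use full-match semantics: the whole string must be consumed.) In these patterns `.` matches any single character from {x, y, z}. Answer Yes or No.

No

Every match must end with 'x', but 'xyzzxxzzy' does not.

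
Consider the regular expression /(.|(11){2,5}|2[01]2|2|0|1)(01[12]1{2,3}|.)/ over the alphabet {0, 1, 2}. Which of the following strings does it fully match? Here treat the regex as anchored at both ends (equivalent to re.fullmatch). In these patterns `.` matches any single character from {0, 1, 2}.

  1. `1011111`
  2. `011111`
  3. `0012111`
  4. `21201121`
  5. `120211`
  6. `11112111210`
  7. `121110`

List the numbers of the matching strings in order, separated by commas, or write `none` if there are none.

1, 3

1. `1011111` → match
2. `011111` → no match
3. `0012111` → match
4. `21201121` → no match
5. `120211` → no match
6. `11112111210` → no match
7. `121110` → no match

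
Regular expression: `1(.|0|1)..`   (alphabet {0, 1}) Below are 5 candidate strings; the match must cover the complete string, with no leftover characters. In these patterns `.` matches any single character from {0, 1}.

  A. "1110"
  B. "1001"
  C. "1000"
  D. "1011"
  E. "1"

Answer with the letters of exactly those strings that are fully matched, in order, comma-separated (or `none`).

A, B, C, D

A. "1110" → match
B. "1001" → match
C. "1000" → match
D. "1011" → match
E. "1" → no match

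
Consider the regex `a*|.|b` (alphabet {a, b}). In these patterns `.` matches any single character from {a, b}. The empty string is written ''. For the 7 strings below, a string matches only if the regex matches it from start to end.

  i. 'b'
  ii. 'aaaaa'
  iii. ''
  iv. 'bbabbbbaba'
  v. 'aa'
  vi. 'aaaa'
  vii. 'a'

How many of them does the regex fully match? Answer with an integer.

i. 'b' → match
ii. 'aaaaa' → match
iii. '' → match
iv. 'bbabbbbaba' → no match
v. 'aa' → match
vi. 'aaaa' → match
vii. 'a' → match
Total matched: 6

6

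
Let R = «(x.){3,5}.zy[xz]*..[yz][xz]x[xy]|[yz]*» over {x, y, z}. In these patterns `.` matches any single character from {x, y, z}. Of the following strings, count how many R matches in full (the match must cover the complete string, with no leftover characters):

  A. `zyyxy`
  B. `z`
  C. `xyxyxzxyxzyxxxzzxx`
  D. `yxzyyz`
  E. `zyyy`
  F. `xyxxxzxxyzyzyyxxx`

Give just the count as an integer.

A → no match
B → match
C → match
D → no match
E → match
F → match
Total matched: 4

4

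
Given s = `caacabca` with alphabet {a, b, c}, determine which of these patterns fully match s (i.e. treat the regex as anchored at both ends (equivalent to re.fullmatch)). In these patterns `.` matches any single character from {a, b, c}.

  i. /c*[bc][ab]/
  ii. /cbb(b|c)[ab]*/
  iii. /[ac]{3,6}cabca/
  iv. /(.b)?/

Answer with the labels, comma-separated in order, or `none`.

i → no match
ii → no match — must start with `cbb`
iii → match
iv → no match

iii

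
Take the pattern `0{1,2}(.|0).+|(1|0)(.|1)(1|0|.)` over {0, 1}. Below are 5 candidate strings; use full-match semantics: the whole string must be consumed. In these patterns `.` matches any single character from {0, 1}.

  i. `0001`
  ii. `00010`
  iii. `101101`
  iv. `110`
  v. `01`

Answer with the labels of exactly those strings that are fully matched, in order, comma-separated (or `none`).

i → match
ii → match
iii → no match
iv → match
v → no match

i, ii, iv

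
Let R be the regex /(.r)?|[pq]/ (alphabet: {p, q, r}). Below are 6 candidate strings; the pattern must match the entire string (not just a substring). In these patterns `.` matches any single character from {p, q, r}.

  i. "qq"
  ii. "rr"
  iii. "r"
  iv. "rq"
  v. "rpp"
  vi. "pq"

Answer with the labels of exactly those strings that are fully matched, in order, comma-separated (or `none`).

i → no match
ii → match
iii → no match
iv → no match
v → no match
vi → no match

ii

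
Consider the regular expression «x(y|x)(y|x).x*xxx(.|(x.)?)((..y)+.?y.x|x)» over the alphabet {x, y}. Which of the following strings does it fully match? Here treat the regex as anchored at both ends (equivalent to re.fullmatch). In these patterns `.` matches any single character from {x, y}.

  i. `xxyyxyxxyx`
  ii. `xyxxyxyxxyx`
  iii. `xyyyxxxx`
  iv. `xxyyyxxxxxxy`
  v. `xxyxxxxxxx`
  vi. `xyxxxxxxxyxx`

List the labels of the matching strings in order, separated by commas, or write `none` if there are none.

iii, v

i → no match
ii → no match
iii → match
iv → no match — must end with `x`
v → match
vi → no match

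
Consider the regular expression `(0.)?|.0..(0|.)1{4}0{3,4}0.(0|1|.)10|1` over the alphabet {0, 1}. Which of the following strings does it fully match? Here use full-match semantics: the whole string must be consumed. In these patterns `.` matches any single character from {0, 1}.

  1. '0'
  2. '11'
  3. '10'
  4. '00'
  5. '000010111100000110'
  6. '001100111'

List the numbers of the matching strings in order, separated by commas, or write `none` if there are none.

4

1 → no match
2 → no match
3 → no match
4 → match
5 → no match
6 → no match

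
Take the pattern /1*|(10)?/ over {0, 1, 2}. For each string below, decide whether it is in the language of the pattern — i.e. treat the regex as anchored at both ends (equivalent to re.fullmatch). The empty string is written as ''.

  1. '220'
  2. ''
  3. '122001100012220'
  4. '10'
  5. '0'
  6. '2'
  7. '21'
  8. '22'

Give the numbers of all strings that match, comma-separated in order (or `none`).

1 → no match
2 → match
3 → no match
4 → match
5 → no match
6 → no match
7 → no match
8 → no match

2, 4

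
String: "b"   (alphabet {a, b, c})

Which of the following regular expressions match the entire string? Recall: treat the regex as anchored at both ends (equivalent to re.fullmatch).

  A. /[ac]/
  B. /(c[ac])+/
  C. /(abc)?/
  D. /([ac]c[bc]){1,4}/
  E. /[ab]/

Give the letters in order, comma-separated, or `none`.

A → no match
B → no match — must start with "c"
C → no match
D → no match
E → match

E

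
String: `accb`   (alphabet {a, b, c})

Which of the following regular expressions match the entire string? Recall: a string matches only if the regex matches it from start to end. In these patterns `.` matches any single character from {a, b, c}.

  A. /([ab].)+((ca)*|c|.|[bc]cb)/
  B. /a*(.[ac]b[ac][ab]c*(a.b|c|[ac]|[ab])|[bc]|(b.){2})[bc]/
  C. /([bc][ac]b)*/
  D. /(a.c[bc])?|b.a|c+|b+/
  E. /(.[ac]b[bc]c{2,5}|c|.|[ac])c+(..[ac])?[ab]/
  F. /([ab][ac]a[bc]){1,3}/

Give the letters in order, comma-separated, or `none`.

A → no match
B → no match
C → no match
D → match
E → match
F → no match

D, E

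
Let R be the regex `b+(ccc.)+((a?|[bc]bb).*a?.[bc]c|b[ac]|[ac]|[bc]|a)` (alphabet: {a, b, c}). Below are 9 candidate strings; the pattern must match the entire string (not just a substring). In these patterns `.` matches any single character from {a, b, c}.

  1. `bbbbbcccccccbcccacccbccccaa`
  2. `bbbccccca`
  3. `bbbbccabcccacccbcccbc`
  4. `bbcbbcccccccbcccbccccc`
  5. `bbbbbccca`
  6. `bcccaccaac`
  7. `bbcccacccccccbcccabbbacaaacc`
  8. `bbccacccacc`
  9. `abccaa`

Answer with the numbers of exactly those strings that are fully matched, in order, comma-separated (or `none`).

1 → no match
2. `bbbccccca` → no match
3 → no match
4 → no match
5. `bbbbbccca` → no match
6. `bcccaccaac` → no match
7 → match
8. `bbccacccacc` → no match
9. `abccaa` → no match — must start with `b`

7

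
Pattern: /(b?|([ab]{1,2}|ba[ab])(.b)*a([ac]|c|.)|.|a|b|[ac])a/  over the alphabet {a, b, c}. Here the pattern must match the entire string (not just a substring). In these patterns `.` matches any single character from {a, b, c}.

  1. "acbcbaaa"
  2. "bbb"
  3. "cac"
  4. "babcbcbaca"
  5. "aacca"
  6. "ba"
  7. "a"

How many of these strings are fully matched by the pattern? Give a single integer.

4

1 → match
2 → no match — must end with "a"
3 → no match — must end with "a"
4 → match
5 → no match
6 → match
7 → match
Total matched: 4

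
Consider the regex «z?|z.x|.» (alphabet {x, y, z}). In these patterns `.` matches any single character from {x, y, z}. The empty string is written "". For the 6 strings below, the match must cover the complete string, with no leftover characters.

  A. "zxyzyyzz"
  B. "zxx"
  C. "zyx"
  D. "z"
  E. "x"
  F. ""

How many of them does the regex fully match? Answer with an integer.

5

A → no match
B → match
C → match
D → match
E → match
F → match
Total matched: 5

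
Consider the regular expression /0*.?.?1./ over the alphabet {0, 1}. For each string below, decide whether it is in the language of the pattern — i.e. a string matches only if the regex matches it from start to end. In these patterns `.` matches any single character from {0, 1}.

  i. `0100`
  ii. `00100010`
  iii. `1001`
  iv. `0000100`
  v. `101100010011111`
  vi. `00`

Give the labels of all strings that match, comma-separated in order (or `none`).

none

i. `0100` → no match
ii. `00100010` → no match
iii. `1001` → no match
iv. `0000100` → no match
v → no match
vi. `00` → no match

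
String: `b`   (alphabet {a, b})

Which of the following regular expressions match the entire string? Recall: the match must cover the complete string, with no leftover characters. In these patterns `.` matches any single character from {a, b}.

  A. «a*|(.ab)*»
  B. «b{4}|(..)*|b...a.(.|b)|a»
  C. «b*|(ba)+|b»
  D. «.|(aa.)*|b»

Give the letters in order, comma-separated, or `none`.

A → no match
B → no match
C → match
D → match

C, D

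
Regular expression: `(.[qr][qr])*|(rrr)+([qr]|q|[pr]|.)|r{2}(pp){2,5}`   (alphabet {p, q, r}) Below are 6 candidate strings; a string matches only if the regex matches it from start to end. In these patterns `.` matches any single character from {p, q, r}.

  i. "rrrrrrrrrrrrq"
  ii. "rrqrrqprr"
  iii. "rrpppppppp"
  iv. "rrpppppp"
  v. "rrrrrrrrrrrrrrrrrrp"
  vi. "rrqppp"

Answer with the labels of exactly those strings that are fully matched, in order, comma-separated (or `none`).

i → match
ii → match
iii → match
iv → match
v → match
vi → no match

i, ii, iii, iv, v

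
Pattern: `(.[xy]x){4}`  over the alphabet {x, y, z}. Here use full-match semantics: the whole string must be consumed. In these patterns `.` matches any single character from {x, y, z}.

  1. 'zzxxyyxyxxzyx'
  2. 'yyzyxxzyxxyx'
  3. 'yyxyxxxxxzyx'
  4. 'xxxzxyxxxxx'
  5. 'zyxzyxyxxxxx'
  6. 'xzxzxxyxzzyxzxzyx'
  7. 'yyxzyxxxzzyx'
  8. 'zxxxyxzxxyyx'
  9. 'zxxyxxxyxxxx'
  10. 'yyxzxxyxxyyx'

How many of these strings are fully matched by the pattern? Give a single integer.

1 → no match
2 → no match
3 → match
4 → no match
5 → match
6 → no match
7 → no match
8 → match
9 → match
10 → match
Total matched: 5

5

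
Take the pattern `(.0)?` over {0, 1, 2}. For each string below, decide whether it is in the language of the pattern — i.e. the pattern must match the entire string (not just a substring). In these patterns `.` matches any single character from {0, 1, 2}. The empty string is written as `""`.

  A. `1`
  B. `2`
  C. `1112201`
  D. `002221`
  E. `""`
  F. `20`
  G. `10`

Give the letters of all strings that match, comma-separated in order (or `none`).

E, F, G

A. `1` → no match
B. `2` → no match
C. `1112201` → no match
D. `002221` → no match
E. `""` → match
F. `20` → match
G. `10` → match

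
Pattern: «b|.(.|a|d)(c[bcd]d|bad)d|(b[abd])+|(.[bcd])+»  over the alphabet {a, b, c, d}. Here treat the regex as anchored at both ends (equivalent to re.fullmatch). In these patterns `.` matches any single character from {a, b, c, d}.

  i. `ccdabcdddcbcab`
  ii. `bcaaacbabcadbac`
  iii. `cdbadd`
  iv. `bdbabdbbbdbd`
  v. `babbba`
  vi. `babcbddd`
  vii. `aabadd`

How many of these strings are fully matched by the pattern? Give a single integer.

i → no match
ii → no match
iii. `cdbadd` → match
iv. `bdbabdbbbdbd` → match
v. `babbba` → match
vi. `babcbddd` → no match
vii. `aabadd` → match
Total matched: 4

4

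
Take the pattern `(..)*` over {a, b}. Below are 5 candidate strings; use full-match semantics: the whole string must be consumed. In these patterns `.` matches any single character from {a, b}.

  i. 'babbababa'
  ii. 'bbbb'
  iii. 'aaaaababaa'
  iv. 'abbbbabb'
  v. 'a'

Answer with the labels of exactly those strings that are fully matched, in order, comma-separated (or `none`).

i → no match
ii → match
iii → match
iv → match
v → no match

ii, iii, iv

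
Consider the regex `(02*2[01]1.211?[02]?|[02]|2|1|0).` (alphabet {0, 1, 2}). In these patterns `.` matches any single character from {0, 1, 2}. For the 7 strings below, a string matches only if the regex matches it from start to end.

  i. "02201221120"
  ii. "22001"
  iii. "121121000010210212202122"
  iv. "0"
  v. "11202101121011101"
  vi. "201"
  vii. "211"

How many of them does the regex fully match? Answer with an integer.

i → match
ii → no match
iii → no match
iv → no match
v → no match
vi → no match
vii → no match
Total matched: 1

1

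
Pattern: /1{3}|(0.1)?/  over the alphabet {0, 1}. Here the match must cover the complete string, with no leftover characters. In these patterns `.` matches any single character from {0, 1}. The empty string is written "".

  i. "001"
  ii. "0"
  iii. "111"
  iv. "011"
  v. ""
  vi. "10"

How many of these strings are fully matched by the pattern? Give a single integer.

4

i. "001" → match
ii. "0" → no match
iii. "111" → match
iv. "011" → match
v. "" → match
vi. "10" → no match
Total matched: 4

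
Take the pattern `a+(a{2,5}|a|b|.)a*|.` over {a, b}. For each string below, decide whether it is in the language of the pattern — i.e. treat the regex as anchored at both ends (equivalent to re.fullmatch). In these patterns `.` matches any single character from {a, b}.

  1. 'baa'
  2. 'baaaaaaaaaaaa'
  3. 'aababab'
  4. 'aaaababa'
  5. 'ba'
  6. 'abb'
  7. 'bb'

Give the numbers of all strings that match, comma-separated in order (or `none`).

none

1 → no match
2 → no match
3 → no match
4 → no match
5 → no match
6 → no match
7 → no match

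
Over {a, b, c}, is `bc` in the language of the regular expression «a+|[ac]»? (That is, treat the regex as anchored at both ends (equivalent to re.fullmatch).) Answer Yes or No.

No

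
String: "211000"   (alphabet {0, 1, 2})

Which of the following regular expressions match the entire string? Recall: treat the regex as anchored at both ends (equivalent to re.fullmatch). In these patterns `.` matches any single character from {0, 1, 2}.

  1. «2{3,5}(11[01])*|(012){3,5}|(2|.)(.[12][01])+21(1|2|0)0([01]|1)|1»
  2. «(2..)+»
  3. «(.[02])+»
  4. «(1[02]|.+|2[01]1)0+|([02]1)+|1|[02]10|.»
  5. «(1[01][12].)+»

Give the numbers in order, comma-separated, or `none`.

1 → no match
2 → no match
3 → no match
4 → match
5 → no match — must start with "1"

4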